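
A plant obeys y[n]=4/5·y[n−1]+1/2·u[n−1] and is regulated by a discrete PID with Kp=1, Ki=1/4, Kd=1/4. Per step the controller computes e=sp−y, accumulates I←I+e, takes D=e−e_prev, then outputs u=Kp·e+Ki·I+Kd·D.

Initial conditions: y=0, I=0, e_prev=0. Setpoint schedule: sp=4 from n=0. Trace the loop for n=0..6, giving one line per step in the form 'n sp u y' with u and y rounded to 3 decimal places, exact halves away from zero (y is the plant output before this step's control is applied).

0 4 6.000 0.000
1 4 1.500 3.000
2 4 2.275 3.150
3 4 1.764 3.658
4 4 1.751 3.808
5 4 1.666 3.922
6 4 1.641 3.970

(exact arithmetic carried between steps; '≈' marks a value shown rounded to 6 d.p. or computed from one; I and e_prev carry over from the previous line; the table rounds u and y to 3 d.p., halves away from zero)
n=0: y=0, sp=4, e=sp−y=4; I=4, D=e−e_prev=4; u=1·4+1/4·4+1/4·4=6; next y=4/5·0+1/2·6=3
n=1: y=3, sp=4, e=sp−y=1; I=5, D=e−e_prev=-3; u=1·1+1/4·5+1/4·(-3)=1.5; next y=4/5·3+1/2·1.5=3.15
n=2: y=3.15, sp=4, e=sp−y=0.85; I=5.85, D=e−e_prev=-0.15; u=1·0.85+1/4·5.85+1/4·(-0.15)=2.275; next y=4/5·3.15+1/2·2.275=3.6575
n=3: y=3.6575, sp=4, e=sp−y=0.3425; I=6.1925, D=e−e_prev=-0.5075; u=1·0.3425+1/4·6.1925+1/4·(-0.5075)=1.76375; next y=4/5·3.6575+1/2·1.76375=3.807875
n=4: y=3.807875, sp=4, e=sp−y=0.192125; I=6.384625, D=e−e_prev=-0.150375; u=1·0.192125+1/4·6.384625+1/4·(-0.150375)≈1.750688; next y=4/5·3.807875+1/2·1.750688≈3.921644
n=5: y≈3.921644, sp=4, e=sp−y≈0.078356; I≈6.462981, D=e−e_prev≈-0.113769; u=1·0.078356+1/4·6.462981+1/4·(-0.113769)≈1.665659; next y=4/5·3.921644+1/2·1.665659≈3.970145
n=6: y≈3.970145, sp=4, e=sp−y≈0.029855; I≈6.492837, D=e−e_prev≈-0.048501; u=1·0.029855+1/4·6.492837+1/4·(-0.048501)≈1.640939; next y=4/5·3.970145+1/2·1.640939≈3.996585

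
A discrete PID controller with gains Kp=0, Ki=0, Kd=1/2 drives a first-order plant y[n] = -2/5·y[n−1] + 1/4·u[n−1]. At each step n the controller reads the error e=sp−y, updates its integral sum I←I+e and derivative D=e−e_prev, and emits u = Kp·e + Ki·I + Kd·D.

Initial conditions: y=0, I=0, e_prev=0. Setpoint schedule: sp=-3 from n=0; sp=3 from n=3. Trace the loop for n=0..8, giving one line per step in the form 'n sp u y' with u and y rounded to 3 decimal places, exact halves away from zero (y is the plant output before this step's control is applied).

0 -3 -1.500 0.000
1 -3 0.188 -0.375
2 -3 -0.286 0.197
3 3 3.174 -0.150
4 3 -0.502 0.853
5 3 0.660 -0.467
6 3 -0.409 0.352
7 3 0.297 -0.243
8 3 -0.207 0.172

(exact arithmetic carried between steps; '≈' marks a value shown rounded to 6 d.p. or computed from one; I and e_prev carry over from the previous line; the table rounds u and y to 3 d.p., halves away from zero)
n=0: y=0, sp=-3, e=sp−y=-3; I=-3, D=e−e_prev=-3; u=0·(-3)+0·(-3)+1/2·(-3)=-1.5; next y=-2/5·0+1/4·(-1.5)=-0.375
n=1: y=-0.375, sp=-3, e=sp−y=-2.625; I=-5.625, D=e−e_prev=0.375; u=0·(-2.625)+0·(-5.625)+1/2·0.375=0.1875; next y=-2/5·(-0.375)+1/4·0.1875=0.196875
n=2: y=0.196875, sp=-3, e=sp−y=-3.196875; I=-8.821875, D=e−e_prev=-0.571875; u=0·(-3.196875)+0·(-8.821875)+1/2·(-0.571875)≈-0.285938; next y=-2/5·0.196875+1/4·(-0.285938)≈-0.150234
n=3: y≈-0.150234, sp=3, e=sp−y≈3.150234; I≈-5.671641, D=e−e_prev≈6.347109; u=0·3.150234+0·(-5.671641)+1/2·6.347109≈3.173555; next y=-2/5·(-0.150234)+1/4·3.173555≈0.853482
n=4: y≈0.853482, sp=3, e=sp−y≈2.146518; I≈-3.525123, D=e−e_prev≈-1.003717; u=0·2.146518+0·(-3.525123)+1/2·(-1.003717)≈-0.501858; next y=-2/5·0.853482+1/4·(-0.501858)≈-0.466858
n=5: y≈-0.466858, sp=3, e=sp−y≈3.466858; I≈-0.058265, D=e−e_prev≈1.320340; u=0·3.466858+0·(-0.058265)+1/2·1.320340≈0.660170; next y=-2/5·(-0.466858)+1/4·0.660170≈0.351786
n=6: y≈0.351786, sp=3, e=sp−y≈2.648214; I≈2.589949, D=e−e_prev≈-0.818643; u=0·2.648214+0·2.589949+1/2·(-0.818643)≈-0.409322; next y=-2/5·0.351786+1/4·(-0.409322)≈-0.243045
n=7: y≈-0.243045, sp=3, e=sp−y≈3.243045; I≈5.832994, D=e−e_prev≈0.594830; u=0·3.243045+0·5.832994+1/2·0.594830≈0.297415; next y=-2/5·(-0.243045)+1/4·0.297415≈0.171572
n=8: y≈0.171572, sp=3, e=sp−y≈2.828428; I≈8.661422, D=e−e_prev≈-0.414616; u=0·2.828428+0·8.661422+1/2·(-0.414616)≈-0.207308; next y=-2/5·0.171572+1/4·(-0.207308)≈-0.120456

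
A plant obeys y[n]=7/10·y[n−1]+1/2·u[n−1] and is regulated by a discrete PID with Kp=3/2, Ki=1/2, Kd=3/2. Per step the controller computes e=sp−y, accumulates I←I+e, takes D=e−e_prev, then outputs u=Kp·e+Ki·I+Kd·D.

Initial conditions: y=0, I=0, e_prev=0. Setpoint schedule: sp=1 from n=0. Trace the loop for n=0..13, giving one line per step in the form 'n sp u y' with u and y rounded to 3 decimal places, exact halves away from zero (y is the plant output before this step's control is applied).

0 1 3.500 0.000
1 1 -3.625 1.750
2 1 6.806 -0.588
3 1 -8.434 2.992
4 1 13.840 -2.123
5 1 -18.719 5.434
6 1 28.864 -5.556
7 1 -40.689 10.543
8 1 60.963 -12.964
9 1 -87.613 21.406
10 1 129.539 -28.822
11 1 -187.849 44.594
12 1 276.038 -62.709
13 1 -401.973 94.123

(exact arithmetic carried between steps; '≈' marks a value shown rounded to 6 d.p. or computed from one; I and e_prev carry over from the previous line; the table rounds u and y to 3 d.p., halves away from zero)
n=0: y=0, sp=1, e=sp−y=1; I=1, D=e−e_prev=1; u=3/2·1+1/2·1+3/2·1=3.5; next y=7/10·0+1/2·3.5=1.75
n=1: y=1.75, sp=1, e=sp−y=-0.75; I=0.25, D=e−e_prev=-1.75; u=3/2·(-0.75)+1/2·0.25+3/2·(-1.75)=-3.625; next y=7/10·1.75+1/2·(-3.625)=-0.5875
n=2: y=-0.5875, sp=1, e=sp−y=1.5875; I=1.8375, D=e−e_prev=2.3375; u=3/2·1.5875+1/2·1.8375+3/2·2.3375=6.80625; next y=7/10·(-0.5875)+1/2·6.80625=2.991875
n=3: y=2.991875, sp=1, e=sp−y=-1.991875; I=-0.154375, D=e−e_prev=-3.579375; u=3/2·(-1.991875)+1/2·(-0.154375)+3/2·(-3.579375)≈-8.434063; next y=7/10·2.991875+1/2·(-8.434063)≈-2.122719
n=4: y≈-2.122719, sp=1, e=sp−y≈3.122719; I≈2.968344, D=e−e_prev≈5.114594; u=3/2·3.122719+1/2·2.968344+3/2·5.114594≈13.840141; next y=7/10·(-2.122719)+1/2·13.840141≈5.434167
n=5: y≈5.434167, sp=1, e=sp−y≈-4.434167; I≈-1.465823, D=e−e_prev≈-7.556886; u=3/2·(-4.434167)+1/2·(-1.465823)+3/2·(-7.556886)≈-18.719491; next y=7/10·5.434167+1/2·(-18.719491)≈-5.555829
n=6: y≈-5.555829, sp=1, e=sp−y≈6.555829; I≈5.090005, D=e−e_prev≈10.989996; u=3/2·6.555829+1/2·5.090005+3/2·10.989996≈28.863739; next y=7/10·(-5.555829)+1/2·28.863739≈10.542790
n=7: y≈10.542790, sp=1, e=sp−y≈-9.542790; I≈-4.452784, D=e−e_prev≈-16.098618; u=3/2·(-9.542790)+1/2·(-4.452784)+3/2·(-16.098618)≈-40.688504; next y=7/10·10.542790+1/2·(-40.688504)≈-12.964299
n=8: y≈-12.964299, sp=1, e=sp−y≈13.964299; I≈9.511515, D=e−e_prev≈23.507089; u=3/2·13.964299+1/2·9.511515+3/2·23.507089≈60.962840; next y=7/10·(-12.964299)+1/2·60.962840≈21.406410
n=9: y≈21.406410, sp=1, e=sp−y≈-20.406410; I≈-10.894895, D=e−e_prev≈-34.370710; u=3/2·(-20.406410)+1/2·(-10.894895)+3/2·(-34.370710)≈-87.613128; next y=7/10·21.406410+1/2·(-87.613128)≈-28.822077
n=10: y≈-28.822077, sp=1, e=sp−y≈29.822077; I≈18.927181, D=e−e_prev≈50.228487; u=3/2·29.822077+1/2·18.927181+3/2·50.228487≈129.539436; next y=7/10·(-28.822077)+1/2·129.539436≈44.594264
n=11: y≈44.594264, sp=1, e=sp−y≈-43.594264; I≈-24.667083, D=e−e_prev≈-73.416341; u=3/2·(-43.594264)+1/2·(-24.667083)+3/2·(-73.416341)≈-187.849450; next y=7/10·44.594264+1/2·(-187.849450)≈-62.708740
n=12: y≈-62.708740, sp=1, e=sp−y≈63.708740; I≈39.041657, D=e−e_prev≈107.303004; u=3/2·63.708740+1/2·39.041657+3/2·107.303004≈276.038445; next y=7/10·(-62.708740)+1/2·276.038445≈94.123104
n=13: y≈94.123104, sp=1, e=sp−y≈-93.123104; I≈-54.081448, D=e−e_prev≈-156.831844; u=3/2·(-93.123104)+1/2·(-54.081448)+3/2·(-156.831844)≈-401.973147; next y=7/10·94.123104+1/2·(-401.973147)≈-135.100400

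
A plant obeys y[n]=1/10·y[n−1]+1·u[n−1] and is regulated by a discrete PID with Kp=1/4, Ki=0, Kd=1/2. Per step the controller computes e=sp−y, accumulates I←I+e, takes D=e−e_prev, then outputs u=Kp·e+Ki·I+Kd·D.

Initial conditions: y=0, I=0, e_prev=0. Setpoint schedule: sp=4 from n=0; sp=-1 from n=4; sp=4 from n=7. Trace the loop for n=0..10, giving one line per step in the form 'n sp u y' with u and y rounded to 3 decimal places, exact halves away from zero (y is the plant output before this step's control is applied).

0 4 3.000 0.000
1 4 -1.250 3.000
2 4 3.213 -0.950
3 4 -1.813 3.118
4 -1 -0.065 -1.501
5 -1 -0.839 -0.215
6 -1 0.288 -0.861
7 4 2.918 0.202
8 4 -1.103 2.938
9 4 3.076 -0.809
10 4 -1.651 2.995

(exact arithmetic carried between steps; '≈' marks a value shown rounded to 6 d.p. or computed from one; I and e_prev carry over from the previous line; the table rounds u and y to 3 d.p., halves away from zero)
n=0: y=0, sp=4, e=sp−y=4; I=4, D=e−e_prev=4; u=1/4·4+0·4+1/2·4=3; next y=1/10·0+1·3=3
n=1: y=3, sp=4, e=sp−y=1; I=5, D=e−e_prev=-3; u=1/4·1+0·5+1/2·(-3)=-1.25; next y=1/10·3+1·(-1.25)=-0.95
n=2: y=-0.95, sp=4, e=sp−y=4.95; I=9.95, D=e−e_prev=3.95; u=1/4·4.95+0·9.95+1/2·3.95=3.2125; next y=1/10·(-0.95)+1·3.2125=3.1175
n=3: y=3.1175, sp=4, e=sp−y=0.8825; I=10.8325, D=e−e_prev=-4.0675; u=1/4·0.8825+0·10.8325+1/2·(-4.0675)=-1.813125; next y=1/10·3.1175+1·(-1.813125)=-1.501375
n=4: y=-1.501375, sp=-1, e=sp−y=0.501375; I=11.333875, D=e−e_prev=-0.381125; u=1/4·0.501375+0·11.333875+1/2·(-0.381125)≈-0.065219; next y=1/10·(-1.501375)+1·(-0.065219)≈-0.215356
n=5: y≈-0.215356, sp=-1, e=sp−y≈-0.784644; I≈10.549231, D=e−e_prev≈-1.286019; u=1/4·(-0.784644)+0·10.549231+1/2·(-1.286019)≈-0.839170; next y=1/10·(-0.215356)+1·(-0.839170)≈-0.860706
n=6: y≈-0.860706, sp=-1, e=sp−y≈-0.139294; I≈10.409937, D=e−e_prev≈0.645350; u=1/4·(-0.139294)+0·10.409937+1/2·0.645350≈0.287851; next y=1/10·(-0.860706)+1·0.287851≈0.201781
n=7: y≈0.201781, sp=4, e=sp−y≈3.798219; I≈14.208156, D=e−e_prev≈3.937513; u=1/4·3.798219+0·14.208156+1/2·3.937513≈2.918311; next y=1/10·0.201781+1·2.918311≈2.938490
n=8: y≈2.938490, sp=4, e=sp−y≈1.061510; I≈15.269667, D=e−e_prev≈-2.736709; u=1/4·1.061510+0·15.269667+1/2·(-2.736709)≈-1.102977; next y=1/10·2.938490+1·(-1.102977)≈-0.809128
n=9: y≈-0.809128, sp=4, e=sp−y≈4.809128; I≈20.078795, D=e−e_prev≈3.747617; u=1/4·4.809128+0·20.078795+1/2·3.747617≈3.076091; next y=1/10·(-0.809128)+1·3.076091≈2.995178
n=10: y≈2.995178, sp=4, e=sp−y≈1.004822; I≈21.083617, D=e−e_prev≈-3.804306; u=1/4·1.004822+0·21.083617+1/2·(-3.804306)≈-1.650947; next y=1/10·2.995178+1·(-1.650947)≈-1.351430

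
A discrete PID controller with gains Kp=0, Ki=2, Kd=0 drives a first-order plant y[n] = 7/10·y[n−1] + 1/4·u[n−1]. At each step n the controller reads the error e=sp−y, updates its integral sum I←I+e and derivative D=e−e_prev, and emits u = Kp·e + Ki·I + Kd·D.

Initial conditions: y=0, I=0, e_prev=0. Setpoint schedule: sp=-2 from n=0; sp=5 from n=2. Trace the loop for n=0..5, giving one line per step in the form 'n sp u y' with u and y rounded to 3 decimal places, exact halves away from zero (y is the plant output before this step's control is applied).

(exact arithmetic carried between steps; '≈' marks a value shown rounded to 6 d.p. or computed from one; I and e_prev carry over from the previous line; the table rounds u and y to 3 d.p., halves away from zero)
n=0: y=0, sp=-2, e=sp−y=-2; I=-2, D=e−e_prev=-2; u=0·(-2)+2·(-2)+0·(-2)=-4; next y=7/10·0+1/4·(-4)=-1
n=1: y=-1, sp=-2, e=sp−y=-1; I=-3, D=e−e_prev=1; u=0·(-1)+2·(-3)+0·1=-6; next y=7/10·(-1)+1/4·(-6)=-2.2
n=2: y=-2.2, sp=5, e=sp−y=7.2; I=4.2, D=e−e_prev=8.2; u=0·7.2+2·4.2+0·8.2=8.4; next y=7/10·(-2.2)+1/4·8.4=0.56
n=3: y=0.56, sp=5, e=sp−y=4.44; I=8.64, D=e−e_prev=-2.76; u=0·4.44+2·8.64+0·(-2.76)=17.28; next y=7/10·0.56+1/4·17.28=4.712
n=4: y=4.712, sp=5, e=sp−y=0.288; I=8.928, D=e−e_prev=-4.152; u=0·0.288+2·8.928+0·(-4.152)=17.856; next y=7/10·4.712+1/4·17.856=7.7624
n=5: y=7.7624, sp=5, e=sp−y=-2.7624; I=6.1656, D=e−e_prev=-3.0504; u=0·(-2.7624)+2·6.1656+0·(-3.0504)=12.3312; next y=7/10·7.7624+1/4·12.3312=8.51648

0 -2 -4.000 0.000
1 -2 -6.000 -1.000
2 5 8.400 -2.200
3 5 17.280 0.560
4 5 17.856 4.712
5 5 12.331 7.762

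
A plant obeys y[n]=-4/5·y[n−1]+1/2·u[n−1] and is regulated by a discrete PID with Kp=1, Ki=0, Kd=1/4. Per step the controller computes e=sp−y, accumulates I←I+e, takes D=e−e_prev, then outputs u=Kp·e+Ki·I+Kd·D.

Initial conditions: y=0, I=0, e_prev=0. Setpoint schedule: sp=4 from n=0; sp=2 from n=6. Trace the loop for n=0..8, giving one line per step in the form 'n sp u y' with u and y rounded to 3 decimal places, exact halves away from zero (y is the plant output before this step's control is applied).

0 4 5.000 0.000
1 4 0.875 2.500
2 4 6.578 -1.563
3 4 -2.064 4.539
4 4 10.964 -4.663
5 4 -8.682 9.213
6 2 18.442 -11.711
7 2 -24.165 18.590
8 2 40.341 -26.955

(exact arithmetic carried between steps; '≈' marks a value shown rounded to 6 d.p. or computed from one; I and e_prev carry over from the previous line; the table rounds u and y to 3 d.p., halves away from zero)
n=0: y=0, sp=4, e=sp−y=4; I=4, D=e−e_prev=4; u=1·4+0·4+1/4·4=5; next y=-4/5·0+1/2·5=2.5
n=1: y=2.5, sp=4, e=sp−y=1.5; I=5.5, D=e−e_prev=-2.5; u=1·1.5+0·5.5+1/4·(-2.5)=0.875; next y=-4/5·2.5+1/2·0.875=-1.5625
n=2: y=-1.5625, sp=4, e=sp−y=5.5625; I=11.0625, D=e−e_prev=4.0625; u=1·5.5625+0·11.0625+1/4·4.0625=6.578125; next y=-4/5·(-1.5625)+1/2·6.578125≈4.539063
n=3: y≈4.539063, sp=4, e=sp−y≈-0.539063; I≈10.523438, D=e−e_prev≈-6.101563; u=1·(-0.539063)+0·10.523438+1/4·(-6.101563)≈-2.064453; next y=-4/5·4.539063+1/2·(-2.064453)≈-4.663477
n=4: y≈-4.663477, sp=4, e=sp−y≈8.663477; I≈19.186914, D=e−e_prev≈9.202539; u=1·8.663477+0·19.186914+1/4·9.202539≈10.964111; next y=-4/5·(-4.663477)+1/2·10.964111≈9.212837
n=5: y≈9.212837, sp=4, e=sp−y≈-5.212837; I≈13.974077, D=e−e_prev≈-13.876313; u=1·(-5.212837)+0·13.974077+1/4·(-13.876313)≈-8.681915; next y=-4/5·9.212837+1/2·(-8.681915)≈-11.711227
n=6: y≈-11.711227, sp=2, e=sp−y≈13.711227; I≈27.685304, D=e−e_prev≈18.924064; u=1·13.711227+0·27.685304+1/4·18.924064≈18.442243; next y=-4/5·(-11.711227)+1/2·18.442243≈18.590103
n=7: y≈18.590103, sp=2, e=sp−y≈-16.590103; I≈11.095201, D=e−e_prev≈-30.301331; u=1·(-16.590103)+0·11.095201+1/4·(-30.301331)≈-24.165436; next y=-4/5·18.590103+1/2·(-24.165436)≈-26.954801
n=8: y≈-26.954801, sp=2, e=sp−y≈28.954801; I≈40.050002, D=e−e_prev≈45.544904; u=1·28.954801+0·40.050002+1/4·45.544904≈40.341027; next y=-4/5·(-26.954801)+1/2·40.341027≈41.734354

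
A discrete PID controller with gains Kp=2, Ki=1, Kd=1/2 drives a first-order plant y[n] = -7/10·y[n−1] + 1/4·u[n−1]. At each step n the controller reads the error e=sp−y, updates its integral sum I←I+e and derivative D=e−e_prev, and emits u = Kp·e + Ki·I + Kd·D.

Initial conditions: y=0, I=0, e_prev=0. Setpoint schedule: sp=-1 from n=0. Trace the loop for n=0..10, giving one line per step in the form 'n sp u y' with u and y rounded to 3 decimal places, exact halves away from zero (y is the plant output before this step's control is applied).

0 -1 -3.500 0.000
1 -1 -0.938 -0.875
2 -1 -5.886 0.378
3 -1 0.763 -1.736
4 -1 -10.556 1.406
5 -1 6.211 -3.623
6 -1 -20.673 4.089
7 -1 20.512 -8.030
8 -1 -44.246 10.749
9 -1 56.069 -18.586
10 -1 -100.661 27.027

(exact arithmetic carried between steps; '≈' marks a value shown rounded to 6 d.p. or computed from one; I and e_prev carry over from the previous line; the table rounds u and y to 3 d.p., halves away from zero)
n=0: y=0, sp=-1, e=sp−y=-1; I=-1, D=e−e_prev=-1; u=2·(-1)+1·(-1)+1/2·(-1)=-3.5; next y=-7/10·0+1/4·(-3.5)=-0.875
n=1: y=-0.875, sp=-1, e=sp−y=-0.125; I=-1.125, D=e−e_prev=0.875; u=2·(-0.125)+1·(-1.125)+1/2·0.875=-0.9375; next y=-7/10·(-0.875)+1/4·(-0.9375)=0.378125
n=2: y=0.378125, sp=-1, e=sp−y=-1.378125; I=-2.503125, D=e−e_prev=-1.253125; u=2·(-1.378125)+1·(-2.503125)+1/2·(-1.253125)≈-5.885938; next y=-7/10·0.378125+1/4·(-5.885938)≈-1.736172
n=3: y≈-1.736172, sp=-1, e=sp−y≈0.736172; I≈-1.766953, D=e−e_prev≈2.114297; u=2·0.736172+1·(-1.766953)+1/2·2.114297≈0.762539; next y=-7/10·(-1.736172)+1/4·0.762539≈1.405955
n=4: y≈1.405955, sp=-1, e=sp−y≈-2.405955; I≈-4.172908, D=e−e_prev≈-3.142127; u=2·(-2.405955)+1·(-4.172908)+1/2·(-3.142127)≈-10.555882; next y=-7/10·1.405955+1/4·(-10.555882)≈-3.623139
n=5: y≈-3.623139, sp=-1, e=sp−y≈2.623139; I≈-1.549769, D=e−e_prev≈5.029094; u=2·2.623139+1·(-1.549769)+1/2·5.029094≈6.211056; next y=-7/10·(-3.623139)+1/4·6.211056≈4.088961
n=6: y≈4.088961, sp=-1, e=sp−y≈-5.088961; I≈-6.638730, D=e−e_prev≈-7.712100; u=2·(-5.088961)+1·(-6.638730)+1/2·(-7.712100)≈-20.672703; next y=-7/10·4.088961+1/4·(-20.672703)≈-8.030449
n=7: y≈-8.030449, sp=-1, e=sp−y≈7.030449; I≈0.391718, D=e−e_prev≈12.119410; u=2·7.030449+1·0.391718+1/2·12.119410≈20.512321; next y=-7/10·(-8.030449)+1/4·20.512321≈10.749394
n=8: y≈10.749394, sp=-1, e=sp−y≈-11.749394; I≈-11.357676, D=e−e_prev≈-18.779843; u=2·(-11.749394)+1·(-11.357676)+1/2·(-18.779843)≈-44.246386; next y=-7/10·10.749394+1/4·(-44.246386)≈-18.586172
n=9: y≈-18.586172, sp=-1, e=sp−y≈17.586172; I≈6.228496, D=e−e_prev≈29.335567; u=2·17.586172+1·6.228496+1/2·29.335567≈56.068625; next y=-7/10·(-18.586172)+1/4·56.068625≈27.027477
n=10: y≈27.027477, sp=-1, e=sp−y≈-28.027477; I≈-21.798980, D=e−e_prev≈-45.613649; u=2·(-28.027477)+1·(-21.798980)+1/2·(-45.613649)≈-100.660759; next y=-7/10·27.027477+1/4·(-100.660759)≈-44.084424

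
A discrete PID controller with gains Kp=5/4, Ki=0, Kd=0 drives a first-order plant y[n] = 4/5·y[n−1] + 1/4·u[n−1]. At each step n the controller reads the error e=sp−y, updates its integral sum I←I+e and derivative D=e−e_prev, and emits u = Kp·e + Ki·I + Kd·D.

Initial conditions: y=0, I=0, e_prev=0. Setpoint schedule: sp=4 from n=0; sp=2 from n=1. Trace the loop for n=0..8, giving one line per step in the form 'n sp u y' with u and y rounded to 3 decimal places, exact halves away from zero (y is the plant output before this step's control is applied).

(exact arithmetic carried between steps; '≈' marks a value shown rounded to 6 d.p. or computed from one; I and e_prev carry over from the previous line; the table rounds u and y to 3 d.p., halves away from zero)
n=0: y=0, sp=4, e=sp−y=4; I=4, D=e−e_prev=4; u=5/4·4+0·4+0·4=5; next y=4/5·0+1/4·5=1.25
n=1: y=1.25, sp=2, e=sp−y=0.75; I=4.75, D=e−e_prev=-3.25; u=5/4·0.75+0·4.75+0·(-3.25)=0.9375; next y=4/5·1.25+1/4·0.9375=1.234375
n=2: y=1.234375, sp=2, e=sp−y=0.765625; I=5.515625, D=e−e_prev=0.015625; u=5/4·0.765625+0·5.515625+0·0.015625≈0.957031; next y=4/5·1.234375+1/4·0.957031≈1.226758
n=3: y≈1.226758, sp=2, e=sp−y≈0.773242; I≈6.288867, D=e−e_prev≈0.007617; u=5/4·0.773242+0·6.288867+0·0.007617≈0.966553; next y=4/5·1.226758+1/4·0.966553≈1.223044
n=4: y≈1.223044, sp=2, e=sp−y≈0.776956; I≈7.065823, D=e−e_prev≈0.003713; u=5/4·0.776956+0·7.065823+0·0.003713≈0.971194; next y=4/5·1.223044+1/4·0.971194≈1.221234
n=5: y≈1.221234, sp=2, e=sp−y≈0.778766; I≈7.844589, D=e−e_prev≈0.001810; u=5/4·0.778766+0·7.844589+0·0.001810≈0.973457; next y=4/5·1.221234+1/4·0.973457≈1.220352
n=6: y≈1.220352, sp=2, e=sp−y≈0.779648; I≈8.624237, D=e−e_prev≈0.000883; u=5/4·0.779648+0·8.624237+0·0.000883≈0.974560; next y=4/5·1.220352+1/4·0.974560≈1.219921
n=7: y≈1.219921, sp=2, e=sp−y≈0.780079; I≈9.404316, D=e−e_prev≈0.000430; u=5/4·0.780079+0·9.404316+0·0.000430≈0.975098; next y=4/5·1.219921+1/4·0.975098≈1.219712
n=8: y≈1.219712, sp=2, e=sp−y≈0.780288; I≈10.184604, D=e−e_prev≈0.000210; u=5/4·0.780288+0·10.184604+0·0.000210≈0.975360; next y=4/5·1.219712+1/4·0.975360≈1.219609

0 4 5.000 0.000
1 2 0.938 1.250
2 2 0.957 1.234
3 2 0.967 1.227
4 2 0.971 1.223
5 2 0.973 1.221
6 2 0.975 1.220
7 2 0.975 1.220
8 2 0.975 1.220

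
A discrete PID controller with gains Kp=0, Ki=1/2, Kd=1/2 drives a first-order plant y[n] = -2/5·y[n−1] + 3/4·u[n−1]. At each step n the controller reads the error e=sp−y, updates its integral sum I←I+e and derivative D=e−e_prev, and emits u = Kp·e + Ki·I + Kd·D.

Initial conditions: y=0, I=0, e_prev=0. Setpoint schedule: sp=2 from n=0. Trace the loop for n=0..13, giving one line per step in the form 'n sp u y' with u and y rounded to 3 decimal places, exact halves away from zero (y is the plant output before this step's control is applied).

0 2 2.000 0.000
1 2 0.500 1.500
2 2 3.225 -0.225
3 2 0.741 2.509
4 2 4.810 -0.448
5 2 0.322 3.787
6 2 6.605 -1.273
7 2 -1.025 5.463
8 2 9.029 -2.954
9 2 -3.610 7.954
10 2 12.709 -5.889
11 2 -8.044 11.888
12 2 18.576 -10.788
13 2 -15.403 18.247

(exact arithmetic carried between steps; '≈' marks a value shown rounded to 6 d.p. or computed from one; I and e_prev carry over from the previous line; the table rounds u and y to 3 d.p., halves away from zero)
n=0: y=0, sp=2, e=sp−y=2; I=2, D=e−e_prev=2; u=0·2+1/2·2+1/2·2=2; next y=-2/5·0+3/4·2=1.5
n=1: y=1.5, sp=2, e=sp−y=0.5; I=2.5, D=e−e_prev=-1.5; u=0·0.5+1/2·2.5+1/2·(-1.5)=0.5; next y=-2/5·1.5+3/4·0.5=-0.225
n=2: y=-0.225, sp=2, e=sp−y=2.225; I=4.725, D=e−e_prev=1.725; u=0·2.225+1/2·4.725+1/2·1.725=3.225; next y=-2/5·(-0.225)+3/4·3.225=2.50875
n=3: y=2.50875, sp=2, e=sp−y=-0.50875; I=4.21625, D=e−e_prev=-2.73375; u=0·(-0.50875)+1/2·4.21625+1/2·(-2.73375)=0.74125; next y=-2/5·2.50875+3/4·0.74125≈-0.447563
n=4: y≈-0.447563, sp=2, e=sp−y≈2.447563; I≈6.663813, D=e−e_prev≈2.956313; u=0·2.447563+1/2·6.663813+1/2·2.956313≈4.810063; next y=-2/5·(-0.447563)+3/4·4.810063≈3.786572
n=5: y≈3.786572, sp=2, e=sp−y≈-1.786572; I≈4.877241, D=e−e_prev≈-4.234134; u=0·(-1.786572)+1/2·4.877241+1/2·(-4.234134)≈0.321553; next y=-2/5·3.786572+3/4·0.321553≈-1.273464
n=6: y≈-1.273464, sp=2, e=sp−y≈3.273464; I≈8.150705, D=e−e_prev≈5.060036; u=0·3.273464+1/2·8.150705+1/2·5.060036≈6.605370; next y=-2/5·(-1.273464)+3/4·6.605370≈5.463413
n=7: y≈5.463413, sp=2, e=sp−y≈-3.463413; I≈4.687291, D=e−e_prev≈-6.736877; u=0·(-3.463413)+1/2·4.687291+1/2·(-6.736877)≈-1.024793; next y=-2/5·5.463413+3/4·(-1.024793)≈-2.953960
n=8: y≈-2.953960, sp=2, e=sp−y≈4.953960; I≈9.641251, D=e−e_prev≈8.417373; u=0·4.953960+1/2·9.641251+1/2·8.417373≈9.029312; next y=-2/5·(-2.953960)+3/4·9.029312≈7.953568
n=9: y≈7.953568, sp=2, e=sp−y≈-5.953568; I≈3.687683, D=e−e_prev≈-10.907528; u=0·(-5.953568)+1/2·3.687683+1/2·(-10.907528)≈-3.609922; next y=-2/5·7.953568+3/4·(-3.609922)≈-5.888869
n=10: y≈-5.888869, sp=2, e=sp−y≈7.888869; I≈11.576552, D=e−e_prev≈13.842437; u=0·7.888869+1/2·11.576552+1/2·13.842437≈12.709495; next y=-2/5·(-5.888869)+3/4·12.709495≈11.887669
n=11: y≈11.887669, sp=2, e=sp−y≈-9.887669; I≈1.688884, D=e−e_prev≈-17.776538; u=0·(-9.887669)+1/2·1.688884+1/2·(-17.776538)≈-8.043827; next y=-2/5·11.887669+3/4·(-8.043827)≈-10.787938
n=12: y≈-10.787938, sp=2, e=sp−y≈12.787938; I≈14.476821, D=e−e_prev≈22.675606; u=0·12.787938+1/2·14.476821+1/2·22.675606≈18.576214; next y=-2/5·(-10.787938)+3/4·18.576214≈18.247336
n=13: y≈18.247336, sp=2, e=sp−y≈-16.247336; I≈-1.770514, D=e−e_prev≈-29.035273; u=0·(-16.247336)+1/2·(-1.770514)+1/2·(-29.035273)≈-15.402894; next y=-2/5·18.247336+3/4·(-15.402894)≈-18.851105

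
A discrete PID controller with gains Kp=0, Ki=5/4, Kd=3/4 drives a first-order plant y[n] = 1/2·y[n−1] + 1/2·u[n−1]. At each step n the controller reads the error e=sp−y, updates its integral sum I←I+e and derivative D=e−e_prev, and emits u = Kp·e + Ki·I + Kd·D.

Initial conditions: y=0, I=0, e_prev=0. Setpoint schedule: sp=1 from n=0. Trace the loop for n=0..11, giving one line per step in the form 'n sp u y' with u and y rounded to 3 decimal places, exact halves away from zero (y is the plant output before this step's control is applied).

0 1 2.000 0.000
1 1 0.500 1.000
2 1 1.750 0.750
3 1 0.875 1.250
4 1 1.313 1.063
5 1 0.844 1.188
6 1 1.047 1.016
7 1 0.867 1.031
8 1 1.004 0.949
9 1 0.951 0.977
10 1 1.026 0.964
11 1 1.000 0.995

(exact arithmetic carried between steps; '≈' marks a value shown rounded to 6 d.p. or computed from one; I and e_prev carry over from the previous line; the table rounds u and y to 3 d.p., halves away from zero)
n=0: y=0, sp=1, e=sp−y=1; I=1, D=e−e_prev=1; u=0·1+5/4·1+3/4·1=2; next y=1/2·0+1/2·2=1
n=1: y=1, sp=1, e=sp−y=0; I=1, D=e−e_prev=-1; u=0·0+5/4·1+3/4·(-1)=0.5; next y=1/2·1+1/2·0.5=0.75
n=2: y=0.75, sp=1, e=sp−y=0.25; I=1.25, D=e−e_prev=0.25; u=0·0.25+5/4·1.25+3/4·0.25=1.75; next y=1/2·0.75+1/2·1.75=1.25
n=3: y=1.25, sp=1, e=sp−y=-0.25; I=1, D=e−e_prev=-0.5; u=0·(-0.25)+5/4·1+3/4·(-0.5)=0.875; next y=1/2·1.25+1/2·0.875=1.0625
n=4: y=1.0625, sp=1, e=sp−y=-0.0625; I=0.9375, D=e−e_prev=0.1875; u=0·(-0.0625)+5/4·0.9375+3/4·0.1875=1.3125; next y=1/2·1.0625+1/2·1.3125=1.1875
n=5: y=1.1875, sp=1, e=sp−y=-0.1875; I=0.75, D=e−e_prev=-0.125; u=0·(-0.1875)+5/4·0.75+3/4·(-0.125)=0.84375; next y=1/2·1.1875+1/2·0.84375=1.015625
n=6: y=1.015625, sp=1, e=sp−y=-0.015625; I=0.734375, D=e−e_prev=0.171875; u=0·(-0.015625)+5/4·0.734375+3/4·0.171875=1.046875; next y=1/2·1.015625+1/2·1.046875=1.03125
n=7: y=1.03125, sp=1, e=sp−y=-0.03125; I=0.703125, D=e−e_prev=-0.015625; u=0·(-0.03125)+5/4·0.703125+3/4·(-0.015625)≈0.867188; next y=1/2·1.03125+1/2·0.867188≈0.949219
n=8: y≈0.949219, sp=1, e=sp−y≈0.050781; I≈0.753906, D=e−e_prev≈0.082031; u=0·0.050781+5/4·0.753906+3/4·0.082031≈1.003906; next y=1/2·0.949219+1/2·1.003906≈0.976563
n=9: y≈0.976563, sp=1, e=sp−y≈0.023438; I≈0.777344, D=e−e_prev≈-0.027344; u=0·0.023438+5/4·0.777344+3/4·(-0.027344)≈0.951172; next y=1/2·0.976563+1/2·0.951172≈0.963867
n=10: y≈0.963867, sp=1, e=sp−y≈0.036133; I≈0.813477, D=e−e_prev≈0.012695; u=0·0.036133+5/4·0.813477+3/4·0.012695≈1.026367; next y=1/2·0.963867+1/2·1.026367≈0.995117
n=11: y≈0.995117, sp=1, e=sp−y≈0.004883; I≈0.818359, D=e−e_prev≈-0.03125; u=0·0.004883+5/4·0.818359+3/4·(-0.03125)≈0.999512; next y=1/2·0.995117+1/2·0.999512≈0.997314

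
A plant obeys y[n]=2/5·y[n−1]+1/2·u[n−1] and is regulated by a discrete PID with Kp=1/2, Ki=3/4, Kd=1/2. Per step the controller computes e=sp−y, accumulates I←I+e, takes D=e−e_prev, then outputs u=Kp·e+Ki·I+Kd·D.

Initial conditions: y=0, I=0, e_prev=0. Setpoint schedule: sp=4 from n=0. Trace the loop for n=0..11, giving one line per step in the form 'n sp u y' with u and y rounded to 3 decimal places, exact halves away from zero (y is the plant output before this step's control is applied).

0 4 7.000 0.000
1 4 1.875 3.500
2 4 6.034 2.338
3 4 3.874 3.952
4 4 5.477 3.518
5 4 4.523 4.146
6 4 5.123 3.920
7 4 4.703 4.129
8 4 4.932 4.003
9 4 4.754 4.067
10 4 4.846 4.004
11 4 4.775 4.025

(exact arithmetic carried between steps; '≈' marks a value shown rounded to 6 d.p. or computed from one; I and e_prev carry over from the previous line; the table rounds u and y to 3 d.p., halves away from zero)
n=0: y=0, sp=4, e=sp−y=4; I=4, D=e−e_prev=4; u=1/2·4+3/4·4+1/2·4=7; next y=2/5·0+1/2·7=3.5
n=1: y=3.5, sp=4, e=sp−y=0.5; I=4.5, D=e−e_prev=-3.5; u=1/2·0.5+3/4·4.5+1/2·(-3.5)=1.875; next y=2/5·3.5+1/2·1.875=2.3375
n=2: y=2.3375, sp=4, e=sp−y=1.6625; I=6.1625, D=e−e_prev=1.1625; u=1/2·1.6625+3/4·6.1625+1/2·1.1625=6.034375; next y=2/5·2.3375+1/2·6.034375≈3.952188
n=3: y≈3.952188, sp=4, e=sp−y≈0.047813; I≈6.210313, D=e−e_prev≈-1.614688; u=1/2·0.047813+3/4·6.210313+1/2·(-1.614688)≈3.874297; next y=2/5·3.952188+1/2·3.874297≈3.518023
n=4: y≈3.518023, sp=4, e=sp−y≈0.481977; I≈6.692289, D=e−e_prev≈0.434164; u=1/2·0.481977+3/4·6.692289+1/2·0.434164≈5.477287; next y=2/5·3.518023+1/2·5.477287≈4.145853
n=5: y≈4.145853, sp=4, e=sp−y≈-0.145853; I≈6.546436, D=e−e_prev≈-0.627829; u=1/2·(-0.145853)+3/4·6.546436+1/2·(-0.627829)≈4.522986; next y=2/5·4.145853+1/2·4.522986≈3.919834
n=6: y≈3.919834, sp=4, e=sp−y≈0.080166; I≈6.626602, D=e−e_prev≈0.226019; u=1/2·0.080166+3/4·6.626602+1/2·0.226019≈5.123044; next y=2/5·3.919834+1/2·5.123044≈4.129456
n=7: y≈4.129456, sp=4, e=sp−y≈-0.129456; I≈6.497146, D=e−e_prev≈-0.209621; u=1/2·(-0.129456)+3/4·6.497146+1/2·(-0.209621)≈4.703321; next y=2/5·4.129456+1/2·4.703321≈4.003443
n=8: y≈4.003443, sp=4, e=sp−y≈-0.003443; I≈6.493704, D=e−e_prev≈0.126013; u=1/2·(-0.003443)+3/4·6.493704+1/2·0.126013≈4.931563; next y=2/5·4.003443+1/2·4.931563≈4.067158
n=9: y≈4.067158, sp=4, e=sp−y≈-0.067158; I≈6.426545, D=e−e_prev≈-0.063716; u=1/2·(-0.067158)+3/4·6.426545+1/2·(-0.063716)≈4.754472; next y=2/5·4.067158+1/2·4.754472≈4.004099
n=10: y≈4.004099, sp=4, e=sp−y≈-0.004099; I≈6.422446, D=e−e_prev≈0.063059; u=1/2·(-0.004099)+3/4·6.422446+1/2·0.063059≈4.846314; next y=2/5·4.004099+1/2·4.846314≈4.024797
n=11: y≈4.024797, sp=4, e=sp−y≈-0.024797; I≈6.397649, D=e−e_prev≈-0.020698; u=1/2·(-0.024797)+3/4·6.397649+1/2·(-0.020698)≈4.775490; next y=2/5·4.024797+1/2·4.775490≈3.997663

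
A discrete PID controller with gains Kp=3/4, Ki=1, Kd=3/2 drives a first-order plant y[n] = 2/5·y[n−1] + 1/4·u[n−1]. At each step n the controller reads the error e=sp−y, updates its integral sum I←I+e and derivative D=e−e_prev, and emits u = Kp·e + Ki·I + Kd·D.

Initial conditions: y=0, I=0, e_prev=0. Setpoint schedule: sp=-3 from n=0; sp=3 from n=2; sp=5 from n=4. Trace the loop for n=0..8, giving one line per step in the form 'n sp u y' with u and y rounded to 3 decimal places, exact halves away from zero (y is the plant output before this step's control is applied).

0 -3 -9.750 0.000
1 -3 -0.328 -2.438
2 3 10.467 -1.057
3 3 -2.971 2.194
4 5 15.903 0.135
5 5 2.021 4.030
6 5 15.050 2.117
7 5 6.964 4.609
8 5 14.423 3.585

(exact arithmetic carried between steps; '≈' marks a value shown rounded to 6 d.p. or computed from one; I and e_prev carry over from the previous line; the table rounds u and y to 3 d.p., halves away from zero)
n=0: y=0, sp=-3, e=sp−y=-3; I=-3, D=e−e_prev=-3; u=3/4·(-3)+1·(-3)+3/2·(-3)=-9.75; next y=2/5·0+1/4·(-9.75)=-2.4375
n=1: y=-2.4375, sp=-3, e=sp−y=-0.5625; I=-3.5625, D=e−e_prev=2.4375; u=3/4·(-0.5625)+1·(-3.5625)+3/2·2.4375=-0.328125; next y=2/5·(-2.4375)+1/4·(-0.328125)≈-1.057031
n=2: y≈-1.057031, sp=3, e=sp−y≈4.057031; I≈0.494531, D=e−e_prev≈4.619531; u=3/4·4.057031+1·0.494531+3/2·4.619531≈10.466602; next y=2/5·(-1.057031)+1/4·10.466602≈2.193838
n=3: y≈2.193838, sp=3, e=sp−y≈0.806162; I≈1.300693, D=e−e_prev≈-3.250869; u=3/4·0.806162+1·1.300693+3/2·(-3.250869)≈-2.970989; next y=2/5·2.193838+1/4·(-2.970989)≈0.134788
n=4: y≈0.134788, sp=5, e=sp−y≈4.865212; I≈6.165905, D=e−e_prev≈4.059050; u=3/4·4.865212+1·6.165905+3/2·4.059050≈15.903389; next y=2/5·0.134788+1/4·15.903389≈4.029763
n=5: y≈4.029763, sp=5, e=sp−y≈0.970237; I≈7.136143, D=e−e_prev≈-3.894975; u=3/4·0.970237+1·7.136143+3/2·(-3.894975)≈2.021359; next y=2/5·4.029763+1/4·2.021359≈2.117245
n=6: y≈2.117245, sp=5, e=sp−y≈2.882755; I≈10.018898, D=e−e_prev≈1.912518; u=3/4·2.882755+1·10.018898+3/2·1.912518≈15.049741; next y=2/5·2.117245+1/4·15.049741≈4.609333
n=7: y≈4.609333, sp=5, e=sp−y≈0.390667; I≈10.409565, D=e−e_prev≈-2.492088; u=3/4·0.390667+1·10.409565+3/2·(-2.492088)≈6.964432; next y=2/5·4.609333+1/4·6.964432≈3.584841
n=8: y≈3.584841, sp=5, e=sp−y≈1.415159; I≈11.824724, D=e−e_prev≈1.024492; u=3/4·1.415159+1·11.824724+3/2·1.024492≈14.422830; next y=2/5·3.584841+1/4·14.422830≈5.039644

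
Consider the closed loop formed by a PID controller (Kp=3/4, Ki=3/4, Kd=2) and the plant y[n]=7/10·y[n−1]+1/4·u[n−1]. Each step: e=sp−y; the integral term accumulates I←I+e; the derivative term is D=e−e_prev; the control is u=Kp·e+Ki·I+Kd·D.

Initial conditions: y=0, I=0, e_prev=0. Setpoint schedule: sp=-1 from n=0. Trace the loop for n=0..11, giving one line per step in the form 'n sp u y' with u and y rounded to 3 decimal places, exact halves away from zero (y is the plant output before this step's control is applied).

0 -1 -3.500 0.000
1 -1 0.813 -0.875
2 -1 -2.661 -0.409
3 -1 -0.274 -0.952
4 -1 -2.155 -0.735
5 -1 -0.806 -1.053
6 -1 -1.803 -0.939
7 -1 -1.028 -1.108
8 -1 -1.549 -1.032
9 -1 -1.103 -1.110
10 -1 -1.376 -1.053
11 -1 -1.123 -1.081

(exact arithmetic carried between steps; '≈' marks a value shown rounded to 6 d.p. or computed from one; I and e_prev carry over from the previous line; the table rounds u and y to 3 d.p., halves away from zero)
n=0: y=0, sp=-1, e=sp−y=-1; I=-1, D=e−e_prev=-1; u=3/4·(-1)+3/4·(-1)+2·(-1)=-3.5; next y=7/10·0+1/4·(-3.5)=-0.875
n=1: y=-0.875, sp=-1, e=sp−y=-0.125; I=-1.125, D=e−e_prev=0.875; u=3/4·(-0.125)+3/4·(-1.125)+2·0.875=0.8125; next y=7/10·(-0.875)+1/4·0.8125=-0.409375
n=2: y=-0.409375, sp=-1, e=sp−y=-0.590625; I=-1.715625, D=e−e_prev=-0.465625; u=3/4·(-0.590625)+3/4·(-1.715625)+2·(-0.465625)≈-2.660938; next y=7/10·(-0.409375)+1/4·(-2.660938)≈-0.951797
n=3: y≈-0.951797, sp=-1, e=sp−y≈-0.048203; I≈-1.763828, D=e−e_prev≈0.542422; u=3/4·(-0.048203)+3/4·(-1.763828)+2·0.542422≈-0.274180; next y=7/10·(-0.951797)+1/4·(-0.274180)≈-0.734803
n=4: y≈-0.734803, sp=-1, e=sp−y≈-0.265197; I≈-2.029025, D=e−e_prev≈-0.216994; u=3/4·(-0.265197)+3/4·(-2.029025)+2·(-0.216994)≈-2.154655; next y=7/10·(-0.734803)+1/4·(-2.154655)≈-1.053026
n=5: y≈-1.053026, sp=-1, e=sp−y≈0.053026; I≈-1.976000, D=e−e_prev≈0.318223; u=3/4·0.053026+3/4·(-1.976000)+2·0.318223≈-0.805784; next y=7/10·(-1.053026)+1/4·(-0.805784)≈-0.938564
n=6: y≈-0.938564, sp=-1, e=sp−y≈-0.061436; I≈-2.037436, D=e−e_prev≈-0.114462; u=3/4·(-0.061436)+3/4·(-2.037436)+2·(-0.114462)≈-1.803077; next y=7/10·(-0.938564)+1/4·(-1.803077)≈-1.107764
n=7: y≈-1.107764, sp=-1, e=sp−y≈0.107764; I≈-1.929671, D=e−e_prev≈0.169200; u=3/4·0.107764+3/4·(-1.929671)+2·0.169200≈-1.028031; next y=7/10·(-1.107764)+1/4·(-1.028031)≈-1.032443
n=8: y≈-1.032443, sp=-1, e=sp−y≈0.032443; I≈-1.897229, D=e−e_prev≈-0.075322; u=3/4·0.032443+3/4·(-1.897229)+2·(-0.075322)≈-1.549233; next y=7/10·(-1.032443)+1/4·(-1.549233)≈-1.110018
n=9: y≈-1.110018, sp=-1, e=sp−y≈0.110018; I≈-1.787211, D=e−e_prev≈0.077575; u=3/4·0.110018+3/4·(-1.787211)+2·0.077575≈-1.102744; next y=7/10·(-1.110018)+1/4·(-1.102744)≈-1.052699
n=10: y≈-1.052699, sp=-1, e=sp−y≈0.052699; I≈-1.734512, D=e−e_prev≈-0.057319; u=3/4·0.052699+3/4·(-1.734512)+2·(-0.057319)≈-1.375999; next y=7/10·(-1.052699)+1/4·(-1.375999)≈-1.080889
n=11: y≈-1.080889, sp=-1, e=sp−y≈0.080889; I≈-1.653624, D=e−e_prev≈0.028190; u=3/4·0.080889+3/4·(-1.653624)+2·0.028190≈-1.123171; next y=7/10·(-1.080889)+1/4·(-1.123171)≈-1.037415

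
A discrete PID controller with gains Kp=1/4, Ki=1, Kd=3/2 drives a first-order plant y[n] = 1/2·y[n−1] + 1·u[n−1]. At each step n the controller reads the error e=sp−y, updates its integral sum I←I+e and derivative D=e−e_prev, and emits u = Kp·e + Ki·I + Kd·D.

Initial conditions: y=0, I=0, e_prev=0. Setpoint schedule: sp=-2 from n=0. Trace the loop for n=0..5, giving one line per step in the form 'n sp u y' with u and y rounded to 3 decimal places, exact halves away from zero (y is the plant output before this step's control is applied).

(exact arithmetic carried between steps; '≈' marks a value shown rounded to 6 d.p. or computed from one; I and e_prev carry over from the previous line; the table rounds u and y to 3 d.p., halves away from zero)
n=0: y=0, sp=-2, e=sp−y=-2; I=-2, D=e−e_prev=-2; u=1/4·(-2)+1·(-2)+3/2·(-2)=-5.5; next y=1/2·0+1·(-5.5)=-5.5
n=1: y=-5.5, sp=-2, e=sp−y=3.5; I=1.5, D=e−e_prev=5.5; u=1/4·3.5+1·1.5+3/2·5.5=10.625; next y=1/2·(-5.5)+1·10.625=7.875
n=2: y=7.875, sp=-2, e=sp−y=-9.875; I=-8.375, D=e−e_prev=-13.375; u=1/4·(-9.875)+1·(-8.375)+3/2·(-13.375)=-30.90625; next y=1/2·7.875+1·(-30.90625)=-26.96875
n=3: y=-26.96875, sp=-2, e=sp−y=24.96875; I=16.59375, D=e−e_prev=34.84375; u=1/4·24.96875+1·16.59375+3/2·34.84375≈75.101563; next y=1/2·(-26.96875)+1·75.101563≈61.617188
n=4: y≈61.617188, sp=-2, e=sp−y≈-63.617188; I≈-47.023438, D=e−e_prev≈-88.585938; u=1/4·(-63.617188)+1·(-47.023438)+3/2·(-88.585938)≈-195.806641; next y=1/2·61.617188+1·(-195.806641)≈-164.998047
n=5: y≈-164.998047, sp=-2, e=sp−y≈162.998047; I≈115.974609, D=e−e_prev≈226.615234; u=1/4·162.998047+1·115.974609+3/2·226.615234≈496.646973; next y=1/2·(-164.998047)+1·496.646973≈414.147949

0 -2 -5.500 0.000
1 -2 10.625 -5.500
2 -2 -30.906 7.875
3 -2 75.102 -26.969
4 -2 -195.807 61.617
5 -2 496.647 -164.998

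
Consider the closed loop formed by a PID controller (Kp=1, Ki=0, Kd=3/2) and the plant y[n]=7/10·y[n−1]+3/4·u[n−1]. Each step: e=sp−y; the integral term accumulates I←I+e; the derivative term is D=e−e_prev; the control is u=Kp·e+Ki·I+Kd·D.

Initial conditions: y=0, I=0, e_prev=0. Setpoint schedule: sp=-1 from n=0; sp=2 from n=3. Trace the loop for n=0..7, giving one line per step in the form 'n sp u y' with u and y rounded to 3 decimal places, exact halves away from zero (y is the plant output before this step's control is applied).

0 -1 -2.500 0.000
1 -1 3.688 -1.875
2 -1 -7.445 1.453
3 2 20.097 -4.567
4 2 -34.540 11.876
5 2 63.793 -17.592
6 2 -113.214 35.530
7 2 205.393 -60.039

(exact arithmetic carried between steps; '≈' marks a value shown rounded to 6 d.p. or computed from one; I and e_prev carry over from the previous line; the table rounds u and y to 3 d.p., halves away from zero)
n=0: y=0, sp=-1, e=sp−y=-1; I=-1, D=e−e_prev=-1; u=1·(-1)+0·(-1)+3/2·(-1)=-2.5; next y=7/10·0+3/4·(-2.5)=-1.875
n=1: y=-1.875, sp=-1, e=sp−y=0.875; I=-0.125, D=e−e_prev=1.875; u=1·0.875+0·(-0.125)+3/2·1.875=3.6875; next y=7/10·(-1.875)+3/4·3.6875=1.453125
n=2: y=1.453125, sp=-1, e=sp−y=-2.453125; I=-2.578125, D=e−e_prev=-3.328125; u=1·(-2.453125)+0·(-2.578125)+3/2·(-3.328125)≈-7.445313; next y=7/10·1.453125+3/4·(-7.445313)≈-4.566797
n=3: y≈-4.566797, sp=2, e=sp−y≈6.566797; I≈3.988672, D=e−e_prev≈9.019922; u=1·6.566797+0·3.988672+3/2·9.019922≈20.096680; next y=7/10·(-4.566797)+3/4·20.096680≈11.875752
n=4: y≈11.875752, sp=2, e=sp−y≈-9.875752; I≈-5.887080, D=e−e_prev≈-16.442549; u=1·(-9.875752)+0·(-5.887080)+3/2·(-16.442549)≈-34.539575; next y=7/10·11.875752+3/4·(-34.539575)≈-17.591655
n=5: y≈-17.591655, sp=2, e=sp−y≈19.591655; I≈13.704575, D=e−e_prev≈29.467407; u=1·19.591655+0·13.704575+3/2·29.467407≈63.792766; next y=7/10·(-17.591655)+3/4·63.792766≈35.530416
n=6: y≈35.530416, sp=2, e=sp−y≈-33.530416; I≈-19.825841, D=e−e_prev≈-53.122071; u=1·(-33.530416)+0·(-19.825841)+3/2·(-53.122071)≈-113.213522; next y=7/10·35.530416+3/4·(-113.213522)≈-60.038850
n=7: y≈-60.038850, sp=2, e=sp−y≈62.038850; I≈42.213010, D=e−e_prev≈95.569266; u=1·62.038850+0·42.213010+3/2·95.569266≈205.392749; next y=7/10·(-60.038850)+3/4·205.392749≈112.017367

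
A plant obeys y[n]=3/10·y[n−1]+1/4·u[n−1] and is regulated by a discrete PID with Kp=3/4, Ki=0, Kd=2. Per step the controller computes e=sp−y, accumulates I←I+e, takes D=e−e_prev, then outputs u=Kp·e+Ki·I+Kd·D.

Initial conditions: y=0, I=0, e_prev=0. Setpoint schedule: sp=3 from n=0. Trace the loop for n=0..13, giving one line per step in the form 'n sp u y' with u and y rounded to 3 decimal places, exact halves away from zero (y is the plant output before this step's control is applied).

0 3 8.250 0.000
1 3 -3.422 2.063
2 3 7.026 -0.237
3 3 -2.859 1.685
4 3 6.196 -0.209
5 3 -2.255 1.486
6 3 5.547 -0.118
7 3 -1.702 1.351
8 3 5.008 -0.020
9 3 -1.216 1.246
10 3 4.550 0.070
11 3 -0.796 1.158
12 3 4.159 0.148
13 3 -0.435 1.084

(exact arithmetic carried between steps; '≈' marks a value shown rounded to 6 d.p. or computed from one; I and e_prev carry over from the previous line; the table rounds u and y to 3 d.p., halves away from zero)
n=0: y=0, sp=3, e=sp−y=3; I=3, D=e−e_prev=3; u=3/4·3+0·3+2·3=8.25; next y=3/10·0+1/4·8.25=2.0625
n=1: y=2.0625, sp=3, e=sp−y=0.9375; I=3.9375, D=e−e_prev=-2.0625; u=3/4·0.9375+0·3.9375+2·(-2.0625)=-3.421875; next y=3/10·2.0625+1/4·(-3.421875)≈-0.236719
n=2: y≈-0.236719, sp=3, e=sp−y≈3.236719; I≈7.174219, D=e−e_prev≈2.299219; u=3/4·3.236719+0·7.174219+2·2.299219≈7.025977; next y=3/10·(-0.236719)+1/4·7.025977≈1.685479
n=3: y≈1.685479, sp=3, e=sp−y≈1.314521; I≈8.488740, D=e−e_prev≈-1.922197; u=3/4·1.314521+0·8.488740+2·(-1.922197)≈-2.858503; next y=3/10·1.685479+1/4·(-2.858503)≈-0.208982
n=4: y≈-0.208982, sp=3, e=sp−y≈3.208982; I≈11.697723, D=e−e_prev≈1.894461; u=3/4·3.208982+0·11.697723+2·1.894461≈6.195658; next y=3/10·(-0.208982)+1/4·6.195658≈1.486220
n=5: y≈1.486220, sp=3, e=sp−y≈1.513780; I≈13.211503, D=e−e_prev≈-1.695202; u=3/4·1.513780+0·13.211503+2·(-1.695202)≈-2.255069; next y=3/10·1.486220+1/4·(-2.255069)≈-0.117901
n=6: y≈-0.117901, sp=3, e=sp−y≈3.117901; I≈16.329404, D=e−e_prev≈1.604121; u=3/4·3.117901+0·16.329404+2·1.604121≈5.546669; next y=3/10·(-0.117901)+1/4·5.546669≈1.351297
n=7: y≈1.351297, sp=3, e=sp−y≈1.648703; I≈17.978107, D=e−e_prev≈-1.469198; u=3/4·1.648703+0·17.978107+2·(-1.469198)≈-1.701869; next y=3/10·1.351297+1/4·(-1.701869)≈-0.020078
n=8: y≈-0.020078, sp=3, e=sp−y≈3.020078; I≈20.998185, D=e−e_prev≈1.371375; u=3/4·3.020078+0·20.998185+2·1.371375≈5.007808; next y=3/10·(-0.020078)+1/4·5.007808≈1.245929
n=9: y≈1.245929, sp=3, e=sp−y≈1.754071; I≈22.752257, D=e−e_prev≈-1.266007; u=3/4·1.754071+0·22.752257+2·(-1.266007)≈-1.216460; next y=3/10·1.245929+1/4·(-1.216460)≈0.069664
n=10: y≈0.069664, sp=3, e=sp−y≈2.930336; I≈25.682593, D=e−e_prev≈1.176265; u=3/4·2.930336+0·25.682593+2·1.176265≈4.550282; next y=3/10·0.069664+1/4·4.550282≈1.158470
n=11: y≈1.158470, sp=3, e=sp−y≈1.841530; I≈27.524124, D=e−e_prev≈-1.088806; u=3/4·1.841530+0·27.524124+2·(-1.088806)≈-0.796465; next y=3/10·1.158470+1/4·(-0.796465)≈0.148425
n=12: y≈0.148425, sp=3, e=sp−y≈2.851575; I≈30.375699, D=e−e_prev≈1.010045; u=3/4·2.851575+0·30.375699+2·1.010045≈4.158771; next y=3/10·0.148425+1/4·4.158771≈1.084220
n=13: y≈1.084220, sp=3, e=sp−y≈1.915780; I≈32.291478, D=e−e_prev≈-0.935795; u=3/4·1.915780+0·32.291478+2·(-0.935795)≈-0.434756; next y=3/10·1.084220+1/4·(-0.434756)≈0.216577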